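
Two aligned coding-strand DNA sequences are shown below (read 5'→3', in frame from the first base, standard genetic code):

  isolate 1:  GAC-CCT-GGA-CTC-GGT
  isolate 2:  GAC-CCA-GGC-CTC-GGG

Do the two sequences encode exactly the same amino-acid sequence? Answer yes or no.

yes

Codon 1: GAC Asp / GAC Asp — identical.
Codon 2: CCT Pro / CCA Pro — synonymous.
Codon 3: GGA Gly / GGC Gly — synonymous.
Codon 4: CTC Leu / CTC Leu — identical.
Codon 5: GGT Gly / GGG Gly — synonymous.
Nonsynonymous differences: 0 → same protein.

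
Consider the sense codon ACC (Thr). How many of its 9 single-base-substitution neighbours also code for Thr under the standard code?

3

Position 1: none → 0 synonymous.
Position 2: none → 0 synonymous.
Position 3: ACU, ACA, ACG → 3 synonymous.
Total: 0 + 0 + 3 = 3.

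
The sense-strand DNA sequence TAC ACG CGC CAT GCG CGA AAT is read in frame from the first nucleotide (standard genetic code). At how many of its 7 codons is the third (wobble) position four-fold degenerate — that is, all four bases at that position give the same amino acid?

Codon 1 TAC (Tyr): third position 2-fold.
Codon 2 ACG (Thr): third position 4-fold.
Codon 3 CGC (Arg): third position 4-fold.
Codon 4 CAT (His): third position 2-fold.
Codon 5 GCG (Ala): third position 4-fold.
Codon 6 CGA (Arg): third position 4-fold.
Codon 7 AAT (Asn): third position 2-fold.
Four-fold degenerate third positions: 4.

4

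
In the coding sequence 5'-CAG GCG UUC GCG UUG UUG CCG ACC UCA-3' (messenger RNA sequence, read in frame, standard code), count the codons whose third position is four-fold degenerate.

Codon 1 CAG (Gln): third position 2-fold.
Codon 2 GCG (Ala): third position 4-fold.
Codon 3 UUC (Phe): third position 2-fold.
Codon 4 GCG (Ala): third position 4-fold.
Codon 5 UUG (Leu): third position 2-fold.
Codon 6 UUG (Leu): third position 2-fold.
Codon 7 CCG (Pro): third position 4-fold.
Codon 8 ACC (Thr): third position 4-fold.
Codon 9 UCA (Ser): third position 4-fold.
Four-fold degenerate third positions: 5.

5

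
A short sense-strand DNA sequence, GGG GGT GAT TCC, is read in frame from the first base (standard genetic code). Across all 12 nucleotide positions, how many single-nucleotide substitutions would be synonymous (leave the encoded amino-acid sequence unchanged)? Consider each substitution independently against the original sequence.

10

Codon 1 (GGG, Gly): 3 synonymous substitutions.
Codon 2 (GGT, Gly): 3 synonymous substitutions.
Codon 3 (GAT, Asp): 1 synonymous substitution.
Codon 4 (TCC, Ser): 3 synonymous substitutions.
Total: 3 + 3 + 1 + 3 = 10.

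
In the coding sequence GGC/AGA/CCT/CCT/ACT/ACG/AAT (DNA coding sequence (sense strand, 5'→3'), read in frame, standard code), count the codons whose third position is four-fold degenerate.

5

Codon 1 GGC (Gly): third position 4-fold.
Codon 2 AGA (Arg): third position 2-fold.
Codon 3 CCT (Pro): third position 4-fold.
Codon 4 CCT (Pro): third position 4-fold.
Codon 5 ACT (Thr): third position 4-fold.
Codon 6 ACG (Thr): third position 4-fold.
Codon 7 AAT (Asn): third position 2-fold.
Four-fold degenerate third positions: 5.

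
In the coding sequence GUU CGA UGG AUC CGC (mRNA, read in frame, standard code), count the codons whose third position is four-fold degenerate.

Codon 1 GUU (Val): third position 4-fold.
Codon 2 CGA (Arg): third position 4-fold.
Codon 3 UGG (Trp): third position 1-fold.
Codon 4 AUC (Ile): third position 3-fold.
Codon 5 CGC (Arg): third position 4-fold.
Four-fold degenerate third positions: 3.

3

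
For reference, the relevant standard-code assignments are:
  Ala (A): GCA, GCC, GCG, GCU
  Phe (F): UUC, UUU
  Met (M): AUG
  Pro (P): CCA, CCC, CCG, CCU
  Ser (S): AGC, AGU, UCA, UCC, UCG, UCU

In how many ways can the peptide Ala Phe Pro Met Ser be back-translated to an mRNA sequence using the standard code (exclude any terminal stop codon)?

192

Ala: 4 codons.
Phe: 2 codons.
Pro: 4 codons.
Met: 1 codon.
Ser: 6 codons.
4 × 2 × 4 × 1 × 6 = 192.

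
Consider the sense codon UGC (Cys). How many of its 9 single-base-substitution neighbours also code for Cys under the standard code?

Position 1: none → 0 synonymous.
Position 2: none → 0 synonymous.
Position 3: UGU → 1 synonymous.
Total: 0 + 0 + 1 = 1.

1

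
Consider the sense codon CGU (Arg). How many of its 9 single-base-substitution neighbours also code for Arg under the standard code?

Position 1: none → 0 synonymous.
Position 2: none → 0 synonymous.
Position 3: CGC, CGA, CGG → 3 synonymous.
Total: 0 + 0 + 3 = 3.

3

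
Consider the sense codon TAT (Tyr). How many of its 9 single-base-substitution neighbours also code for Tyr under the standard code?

Position 1: none → 0 synonymous.
Position 2: none → 0 synonymous.
Position 3: TAC → 1 synonymous.
Total: 0 + 0 + 1 = 1.

1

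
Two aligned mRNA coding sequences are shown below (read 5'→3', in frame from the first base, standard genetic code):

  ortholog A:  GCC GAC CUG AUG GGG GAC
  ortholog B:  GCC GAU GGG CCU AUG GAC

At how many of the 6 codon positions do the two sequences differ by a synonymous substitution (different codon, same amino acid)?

Codon 1: GCC Ala / GCC Ala — identical.
Codon 2: GAC Asp / GAU Asp — synonymous.
Codon 3: CUG Leu / GGG Gly — nonsynonymous.
Codon 4: AUG Met / CCU Pro — nonsynonymous.
Codon 5: GGG Gly / AUG Met — nonsynonymous.
Codon 6: GAC Asp / GAC Asp — identical.
Synonymous differences: 1.

1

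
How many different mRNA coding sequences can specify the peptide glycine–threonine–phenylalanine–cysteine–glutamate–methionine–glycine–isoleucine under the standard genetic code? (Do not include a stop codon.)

1536

Gly: 4 codons.
Thr: 4 codons.
Phe: 2 codons.
Cys: 2 codons.
Glu: 2 codons.
Met: 1 codon.
Gly: 4 codons.
Ile: 3 codons.
4 × 4 × 2 × 2 × 2 × 1 × 4 × 3 = 1536.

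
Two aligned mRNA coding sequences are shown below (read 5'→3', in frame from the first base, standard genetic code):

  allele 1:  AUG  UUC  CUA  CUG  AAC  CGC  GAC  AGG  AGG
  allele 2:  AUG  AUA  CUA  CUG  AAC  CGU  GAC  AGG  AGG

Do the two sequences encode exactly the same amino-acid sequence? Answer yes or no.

Codon 1: AUG Met / AUG Met — identical.
Codon 2: UUC Phe / AUA Ile — nonsynonymous.
Codon 3: CUA Leu / CUA Leu — identical.
Codon 4: CUG Leu / CUG Leu — identical.
Codon 5: AAC Asn / AAC Asn — identical.
Codon 6: CGC Arg / CGU Arg — synonymous.
Codon 7: GAC Asp / GAC Asp — identical.
Codon 8: AGG Arg / AGG Arg — identical.
Codon 9: AGG Arg / AGG Arg — identical.
Nonsynonymous differences: 1 → different protein.

no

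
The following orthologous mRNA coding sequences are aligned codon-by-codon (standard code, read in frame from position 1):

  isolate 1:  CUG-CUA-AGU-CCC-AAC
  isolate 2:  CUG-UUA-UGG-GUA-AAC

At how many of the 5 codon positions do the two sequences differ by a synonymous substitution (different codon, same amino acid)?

Codon 1: CUG Leu / CUG Leu — identical.
Codon 2: CUA Leu / UUA Leu — synonymous.
Codon 3: AGU Ser / UGG Trp — nonsynonymous.
Codon 4: CCC Pro / GUA Val — nonsynonymous.
Codon 5: AAC Asn / AAC Asn — identical.
Synonymous differences: 1.

1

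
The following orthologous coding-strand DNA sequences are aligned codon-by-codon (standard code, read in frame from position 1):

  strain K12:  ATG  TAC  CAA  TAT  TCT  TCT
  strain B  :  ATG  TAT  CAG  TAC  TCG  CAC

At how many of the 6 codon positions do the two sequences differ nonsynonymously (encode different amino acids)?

Codon 1: ATG Met / ATG Met — identical.
Codon 2: TAC Tyr / TAT Tyr — synonymous.
Codon 3: CAA Gln / CAG Gln — synonymous.
Codon 4: TAT Tyr / TAC Tyr — synonymous.
Codon 5: TCT Ser / TCG Ser — synonymous.
Codon 6: TCT Ser / CAC His — nonsynonymous.
Nonsynonymous differences: 1.

1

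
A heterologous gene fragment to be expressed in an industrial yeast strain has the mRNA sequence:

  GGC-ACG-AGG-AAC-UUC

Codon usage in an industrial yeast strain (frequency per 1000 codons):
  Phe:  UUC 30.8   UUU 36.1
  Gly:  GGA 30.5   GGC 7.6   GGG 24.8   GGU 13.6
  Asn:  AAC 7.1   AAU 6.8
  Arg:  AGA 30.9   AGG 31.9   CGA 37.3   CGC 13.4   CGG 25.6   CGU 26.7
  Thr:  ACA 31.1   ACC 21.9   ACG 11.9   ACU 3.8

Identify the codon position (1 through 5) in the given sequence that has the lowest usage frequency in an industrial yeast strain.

Codon 1 GGC (Gly): 7.6 per 1000.
Codon 2 ACG (Thr): 11.9 per 1000.
Codon 3 AGG (Arg): 31.9 per 1000.
Codon 4 AAC (Asn): 7.1 per 1000.
Codon 5 UUC (Phe): 30.8 per 1000.
Lowest frequency is 7.1 at codon 4.

4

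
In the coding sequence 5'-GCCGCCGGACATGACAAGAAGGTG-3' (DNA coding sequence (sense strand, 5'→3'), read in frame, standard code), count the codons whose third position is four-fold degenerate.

Codon 1 GCC (Ala): third position 4-fold.
Codon 2 GCC (Ala): third position 4-fold.
Codon 3 GGA (Gly): third position 4-fold.
Codon 4 CAT (His): third position 2-fold.
Codon 5 GAC (Asp): third position 2-fold.
Codon 6 AAG (Lys): third position 2-fold.
Codon 7 AAG (Lys): third position 2-fold.
Codon 8 GTG (Val): third position 4-fold.
Four-fold degenerate third positions: 4.

4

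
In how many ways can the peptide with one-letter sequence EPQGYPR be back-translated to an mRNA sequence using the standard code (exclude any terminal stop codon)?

Glu: 2 codons.
Pro: 4 codons.
Gln: 2 codons.
Gly: 4 codons.
Tyr: 2 codons.
Pro: 4 codons.
Arg: 6 codons.
2 × 4 × 2 × 4 × 2 × 4 × 6 = 3072.

3072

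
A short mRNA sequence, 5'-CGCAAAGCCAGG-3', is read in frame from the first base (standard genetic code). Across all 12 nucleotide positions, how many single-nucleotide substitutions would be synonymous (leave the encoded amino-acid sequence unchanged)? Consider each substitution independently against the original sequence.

9

Codon 1 (CGC, Arg): 3 synonymous substitutions.
Codon 2 (AAA, Lys): 1 synonymous substitution.
Codon 3 (GCC, Ala): 3 synonymous substitutions.
Codon 4 (AGG, Arg): 2 synonymous substitutions.
Total: 3 + 1 + 3 + 2 = 9.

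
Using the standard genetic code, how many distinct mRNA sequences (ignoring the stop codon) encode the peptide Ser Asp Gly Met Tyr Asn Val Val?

Ser: 6 codons.
Asp: 2 codons.
Gly: 4 codons.
Met: 1 codon.
Tyr: 2 codons.
Asn: 2 codons.
Val: 4 codons.
Val: 4 codons.
6 × 2 × 4 × 1 × 2 × 2 × 4 × 4 = 3072.

3072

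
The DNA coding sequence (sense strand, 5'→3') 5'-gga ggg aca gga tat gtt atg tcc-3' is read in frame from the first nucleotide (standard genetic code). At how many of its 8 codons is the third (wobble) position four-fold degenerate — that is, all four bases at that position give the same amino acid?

6

Codon 1 GGA (Gly): third position 4-fold.
Codon 2 GGG (Gly): third position 4-fold.
Codon 3 ACA (Thr): third position 4-fold.
Codon 4 GGA (Gly): third position 4-fold.
Codon 5 TAT (Tyr): third position 2-fold.
Codon 6 GTT (Val): third position 4-fold.
Codon 7 ATG (Met): third position 1-fold.
Codon 8 TCC (Ser): third position 4-fold.
Four-fold degenerate third positions: 6.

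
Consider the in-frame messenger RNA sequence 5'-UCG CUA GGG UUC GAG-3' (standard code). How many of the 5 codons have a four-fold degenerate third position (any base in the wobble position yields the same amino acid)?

Codon 1 UCG (Ser): third position 4-fold.
Codon 2 CUA (Leu): third position 4-fold.
Codon 3 GGG (Gly): third position 4-fold.
Codon 4 UUC (Phe): third position 2-fold.
Codon 5 GAG (Glu): third position 2-fold.
Four-fold degenerate third positions: 3.

3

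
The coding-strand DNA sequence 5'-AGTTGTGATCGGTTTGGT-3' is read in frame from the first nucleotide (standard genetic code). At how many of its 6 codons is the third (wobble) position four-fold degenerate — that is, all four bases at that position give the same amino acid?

Codon 1 AGT (Ser): third position 2-fold.
Codon 2 TGT (Cys): third position 2-fold.
Codon 3 GAT (Asp): third position 2-fold.
Codon 4 CGG (Arg): third position 4-fold.
Codon 5 TTT (Phe): third position 2-fold.
Codon 6 GGT (Gly): third position 4-fold.
Four-fold degenerate third positions: 2.

2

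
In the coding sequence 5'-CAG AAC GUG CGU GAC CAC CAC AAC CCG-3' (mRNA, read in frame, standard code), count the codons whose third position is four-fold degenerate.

3

Codon 1 CAG (Gln): third position 2-fold.
Codon 2 AAC (Asn): third position 2-fold.
Codon 3 GUG (Val): third position 4-fold.
Codon 4 CGU (Arg): third position 4-fold.
Codon 5 GAC (Asp): third position 2-fold.
Codon 6 CAC (His): third position 2-fold.
Codon 7 CAC (His): third position 2-fold.
Codon 8 AAC (Asn): third position 2-fold.
Codon 9 CCG (Pro): third position 4-fold.
Four-fold degenerate third positions: 3.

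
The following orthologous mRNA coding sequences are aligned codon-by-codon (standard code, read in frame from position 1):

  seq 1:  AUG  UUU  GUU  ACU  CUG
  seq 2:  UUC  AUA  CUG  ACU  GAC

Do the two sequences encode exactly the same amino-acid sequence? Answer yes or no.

Codon 1: AUG Met / UUC Phe — nonsynonymous.
Codon 2: UUU Phe / AUA Ile — nonsynonymous.
Codon 3: GUU Val / CUG Leu — nonsynonymous.
Codon 4: ACU Thr / ACU Thr — identical.
Codon 5: CUG Leu / GAC Asp — nonsynonymous.
Nonsynonymous differences: 4 → different protein.

no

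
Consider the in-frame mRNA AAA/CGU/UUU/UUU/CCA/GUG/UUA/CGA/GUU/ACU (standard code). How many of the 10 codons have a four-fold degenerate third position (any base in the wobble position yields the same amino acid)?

Codon 1 AAA (Lys): third position 2-fold.
Codon 2 CGU (Arg): third position 4-fold.
Codon 3 UUU (Phe): third position 2-fold.
Codon 4 UUU (Phe): third position 2-fold.
Codon 5 CCA (Pro): third position 4-fold.
Codon 6 GUG (Val): third position 4-fold.
Codon 7 UUA (Leu): third position 2-fold.
Codon 8 CGA (Arg): third position 4-fold.
Codon 9 GUU (Val): third position 4-fold.
Codon 10 ACU (Thr): third position 4-fold.
Four-fold degenerate third positions: 6.

6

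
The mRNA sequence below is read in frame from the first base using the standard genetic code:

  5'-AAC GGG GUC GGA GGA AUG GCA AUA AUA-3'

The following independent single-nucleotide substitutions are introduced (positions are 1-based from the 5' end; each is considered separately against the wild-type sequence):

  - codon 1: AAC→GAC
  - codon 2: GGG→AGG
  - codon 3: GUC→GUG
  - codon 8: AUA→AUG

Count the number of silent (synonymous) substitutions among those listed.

1

Codon 1: AAC (Asn) → GAC (Asp) — missense.
Codon 2: GGG (Gly) → AGG (Arg) — missense.
Codon 3: GUC (Val) → GUG (Val) — synonymous.
Codon 8: AUA (Ile) → AUG (Met) — missense.
Synonymous: 1 of 4.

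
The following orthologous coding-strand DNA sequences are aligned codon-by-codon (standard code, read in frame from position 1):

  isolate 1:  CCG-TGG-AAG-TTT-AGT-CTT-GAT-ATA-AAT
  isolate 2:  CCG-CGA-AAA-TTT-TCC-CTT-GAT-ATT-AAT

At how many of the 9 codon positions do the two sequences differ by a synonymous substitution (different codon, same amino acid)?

Codon 1: CCG Pro / CCG Pro — identical.
Codon 2: TGG Trp / CGA Arg — nonsynonymous.
Codon 3: AAG Lys / AAA Lys — synonymous.
Codon 4: TTT Phe / TTT Phe — identical.
Codon 5: AGT Ser / TCC Ser — synonymous.
Codon 6: CTT Leu / CTT Leu — identical.
Codon 7: GAT Asp / GAT Asp — identical.
Codon 8: ATA Ile / ATT Ile — synonymous.
Codon 9: AAT Asn / AAT Asn — identical.
Synonymous differences: 3.

3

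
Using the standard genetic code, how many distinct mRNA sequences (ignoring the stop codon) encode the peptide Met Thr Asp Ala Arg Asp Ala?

Met: 1 codon.
Thr: 4 codons.
Asp: 2 codons.
Ala: 4 codons.
Arg: 6 codons.
Asp: 2 codons.
Ala: 4 codons.
1 × 4 × 2 × 4 × 6 × 2 × 4 = 1536.

1536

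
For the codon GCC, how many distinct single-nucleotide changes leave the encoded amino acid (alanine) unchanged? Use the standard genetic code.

3

Position 1: none → 0 synonymous.
Position 2: none → 0 synonymous.
Position 3: GCU, GCA, GCG → 3 synonymous.
Total: 0 + 0 + 3 = 3.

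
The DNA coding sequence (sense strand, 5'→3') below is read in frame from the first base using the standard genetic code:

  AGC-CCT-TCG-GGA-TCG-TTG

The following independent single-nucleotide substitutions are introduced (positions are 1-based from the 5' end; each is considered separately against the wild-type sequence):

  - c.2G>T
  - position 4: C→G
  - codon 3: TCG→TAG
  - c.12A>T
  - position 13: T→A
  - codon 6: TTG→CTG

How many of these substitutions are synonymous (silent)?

Codon 1: AGC (Ser) → ATC (Ile) — missense.
Codon 2: CCT (Pro) → GCT (Ala) — missense.
Codon 3: TCG (Ser) → TAG (Stop) — nonsense.
Codon 4: GGA (Gly) → GGT (Gly) — synonymous.
Codon 5: TCG (Ser) → ACG (Thr) — missense.
Codon 6: TTG (Leu) → CTG (Leu) — synonymous.
Synonymous: 2 of 6.

2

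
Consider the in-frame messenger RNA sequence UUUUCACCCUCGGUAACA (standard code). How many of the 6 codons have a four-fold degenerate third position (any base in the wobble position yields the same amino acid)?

Codon 1 UUU (Phe): third position 2-fold.
Codon 2 UCA (Ser): third position 4-fold.
Codon 3 CCC (Pro): third position 4-fold.
Codon 4 UCG (Ser): third position 4-fold.
Codon 5 GUA (Val): third position 4-fold.
Codon 6 ACA (Thr): third position 4-fold.
Four-fold degenerate third positions: 5.

5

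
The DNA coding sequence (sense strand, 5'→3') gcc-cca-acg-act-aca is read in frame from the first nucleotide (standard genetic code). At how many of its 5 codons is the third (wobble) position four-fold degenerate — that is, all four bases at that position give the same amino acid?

Codon 1 GCC (Ala): third position 4-fold.
Codon 2 CCA (Pro): third position 4-fold.
Codon 3 ACG (Thr): third position 4-fold.
Codon 4 ACT (Thr): third position 4-fold.
Codon 5 ACA (Thr): third position 4-fold.
Four-fold degenerate third positions: 5.

5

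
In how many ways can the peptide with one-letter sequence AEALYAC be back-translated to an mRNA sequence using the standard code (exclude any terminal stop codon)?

3072

Ala: 4 codons.
Glu: 2 codons.
Ala: 4 codons.
Leu: 6 codons.
Tyr: 2 codons.
Ala: 4 codons.
Cys: 2 codons.
4 × 2 × 4 × 6 × 2 × 4 × 2 = 3072.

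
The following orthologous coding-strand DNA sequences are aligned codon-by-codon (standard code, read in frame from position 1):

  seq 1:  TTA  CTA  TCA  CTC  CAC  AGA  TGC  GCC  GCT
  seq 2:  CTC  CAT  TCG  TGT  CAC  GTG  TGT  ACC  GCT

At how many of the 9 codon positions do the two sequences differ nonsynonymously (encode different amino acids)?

Codon 1: TTA Leu / CTC Leu — synonymous.
Codon 2: CTA Leu / CAT His — nonsynonymous.
Codon 3: TCA Ser / TCG Ser — synonymous.
Codon 4: CTC Leu / TGT Cys — nonsynonymous.
Codon 5: CAC His / CAC His — identical.
Codon 6: AGA Arg / GTG Val — nonsynonymous.
Codon 7: TGC Cys / TGT Cys — synonymous.
Codon 8: GCC Ala / ACC Thr — nonsynonymous.
Codon 9: GCT Ala / GCT Ala — identical.
Nonsynonymous differences: 4.

4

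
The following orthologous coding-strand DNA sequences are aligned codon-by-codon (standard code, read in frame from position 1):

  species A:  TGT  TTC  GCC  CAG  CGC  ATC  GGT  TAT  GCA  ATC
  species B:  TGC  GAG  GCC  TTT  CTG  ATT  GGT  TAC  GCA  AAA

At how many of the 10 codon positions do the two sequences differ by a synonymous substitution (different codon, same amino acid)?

Codon 1: TGT Cys / TGC Cys — synonymous.
Codon 2: TTC Phe / GAG Glu — nonsynonymous.
Codon 3: GCC Ala / GCC Ala — identical.
Codon 4: CAG Gln / TTT Phe — nonsynonymous.
Codon 5: CGC Arg / CTG Leu — nonsynonymous.
Codon 6: ATC Ile / ATT Ile — synonymous.
Codon 7: GGT Gly / GGT Gly — identical.
Codon 8: TAT Tyr / TAC Tyr — synonymous.
Codon 9: GCA Ala / GCA Ala — identical.
Codon 10: ATC Ile / AAA Lys — nonsynonymous.
Synonymous differences: 3.

3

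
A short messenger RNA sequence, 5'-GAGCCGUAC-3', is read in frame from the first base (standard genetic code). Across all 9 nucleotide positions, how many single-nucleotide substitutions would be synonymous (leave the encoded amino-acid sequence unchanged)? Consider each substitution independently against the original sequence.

Codon 1 (GAG, Glu): 1 synonymous substitution.
Codon 2 (CCG, Pro): 3 synonymous substitutions.
Codon 3 (UAC, Tyr): 1 synonymous substitution.
Total: 1 + 3 + 1 = 5.

5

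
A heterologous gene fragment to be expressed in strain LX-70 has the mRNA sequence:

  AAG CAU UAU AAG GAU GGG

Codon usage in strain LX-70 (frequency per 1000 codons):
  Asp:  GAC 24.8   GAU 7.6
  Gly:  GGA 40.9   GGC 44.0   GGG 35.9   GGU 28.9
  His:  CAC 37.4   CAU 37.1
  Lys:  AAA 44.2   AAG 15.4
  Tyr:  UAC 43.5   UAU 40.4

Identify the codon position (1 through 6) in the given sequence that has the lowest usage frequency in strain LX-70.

Codon 1 AAG (Lys): 15.4 per 1000.
Codon 2 CAU (His): 37.1 per 1000.
Codon 3 UAU (Tyr): 40.4 per 1000.
Codon 4 AAG (Lys): 15.4 per 1000.
Codon 5 GAU (Asp): 7.6 per 1000.
Codon 6 GGG (Gly): 35.9 per 1000.
Lowest frequency is 7.6 at codon 5.

5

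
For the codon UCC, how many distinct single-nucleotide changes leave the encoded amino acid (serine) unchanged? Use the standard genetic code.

3

Position 1: none → 0 synonymous.
Position 2: none → 0 synonymous.
Position 3: UCU, UCA, UCG → 3 synonymous.
Total: 0 + 0 + 3 = 3.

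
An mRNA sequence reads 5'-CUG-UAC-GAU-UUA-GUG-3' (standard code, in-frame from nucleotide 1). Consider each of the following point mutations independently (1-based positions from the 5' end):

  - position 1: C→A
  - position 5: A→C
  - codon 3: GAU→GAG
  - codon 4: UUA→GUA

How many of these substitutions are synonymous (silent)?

Codon 1: CUG (Leu) → AUG (Met) — missense.
Codon 2: UAC (Tyr) → UCC (Ser) — missense.
Codon 3: GAU (Asp) → GAG (Glu) — missense.
Codon 4: UUA (Leu) → GUA (Val) — missense.
Synonymous: 0 of 4.

0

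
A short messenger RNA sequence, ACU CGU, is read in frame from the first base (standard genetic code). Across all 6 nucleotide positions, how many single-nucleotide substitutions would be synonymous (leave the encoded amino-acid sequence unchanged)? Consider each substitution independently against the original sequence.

Codon 1 (ACU, Thr): 3 synonymous substitutions.
Codon 2 (CGU, Arg): 3 synonymous substitutions.
Total: 3 + 3 = 6.

6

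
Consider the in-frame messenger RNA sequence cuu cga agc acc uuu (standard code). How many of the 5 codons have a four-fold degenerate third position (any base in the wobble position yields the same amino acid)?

Codon 1 CUU (Leu): third position 4-fold.
Codon 2 CGA (Arg): third position 4-fold.
Codon 3 AGC (Ser): third position 2-fold.
Codon 4 ACC (Thr): third position 4-fold.
Codon 5 UUU (Phe): third position 2-fold.
Four-fold degenerate third positions: 3.

3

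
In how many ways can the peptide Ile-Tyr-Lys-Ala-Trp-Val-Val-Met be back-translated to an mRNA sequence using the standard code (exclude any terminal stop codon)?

768

Ile: 3 codons.
Tyr: 2 codons.
Lys: 2 codons.
Ala: 4 codons.
Trp: 1 codon.
Val: 4 codons.
Val: 4 codons.
Met: 1 codon.
3 × 2 × 2 × 4 × 1 × 4 × 4 × 1 = 768.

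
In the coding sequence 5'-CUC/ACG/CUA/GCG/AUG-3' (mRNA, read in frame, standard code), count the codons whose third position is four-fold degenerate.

Codon 1 CUC (Leu): third position 4-fold.
Codon 2 ACG (Thr): third position 4-fold.
Codon 3 CUA (Leu): third position 4-fold.
Codon 4 GCG (Ala): third position 4-fold.
Codon 5 AUG (Met): third position 1-fold.
Four-fold degenerate third positions: 4.

4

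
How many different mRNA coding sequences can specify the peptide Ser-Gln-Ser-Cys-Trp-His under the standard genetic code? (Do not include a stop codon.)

Ser: 6 codons.
Gln: 2 codons.
Ser: 6 codons.
Cys: 2 codons.
Trp: 1 codon.
His: 2 codons.
6 × 2 × 6 × 2 × 1 × 2 = 288.

288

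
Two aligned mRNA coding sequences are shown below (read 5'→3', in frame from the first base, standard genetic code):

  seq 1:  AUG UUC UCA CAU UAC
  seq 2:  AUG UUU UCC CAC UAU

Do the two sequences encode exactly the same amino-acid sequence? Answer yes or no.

Codon 1: AUG Met / AUG Met — identical.
Codon 2: UUC Phe / UUU Phe — synonymous.
Codon 3: UCA Ser / UCC Ser — synonymous.
Codon 4: CAU His / CAC His — synonymous.
Codon 5: UAC Tyr / UAU Tyr — synonymous.
Nonsynonymous differences: 0 → same protein.

yes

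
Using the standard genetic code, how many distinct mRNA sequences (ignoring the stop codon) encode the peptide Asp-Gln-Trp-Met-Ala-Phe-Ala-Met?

Asp: 2 codons.
Gln: 2 codons.
Trp: 1 codon.
Met: 1 codon.
Ala: 4 codons.
Phe: 2 codons.
Ala: 4 codons.
Met: 1 codon.
2 × 2 × 1 × 1 × 4 × 2 × 4 × 1 = 128.

128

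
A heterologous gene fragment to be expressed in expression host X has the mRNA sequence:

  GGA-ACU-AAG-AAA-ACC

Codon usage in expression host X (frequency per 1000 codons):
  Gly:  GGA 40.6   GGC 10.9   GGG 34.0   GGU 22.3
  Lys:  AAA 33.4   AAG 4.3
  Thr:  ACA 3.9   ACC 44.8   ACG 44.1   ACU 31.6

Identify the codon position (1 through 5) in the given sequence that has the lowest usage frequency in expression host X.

Codon 1 GGA (Gly): 40.6 per 1000.
Codon 2 ACU (Thr): 31.6 per 1000.
Codon 3 AAG (Lys): 4.3 per 1000.
Codon 4 AAA (Lys): 33.4 per 1000.
Codon 5 ACC (Thr): 44.8 per 1000.
Lowest frequency is 4.3 at codon 3.

3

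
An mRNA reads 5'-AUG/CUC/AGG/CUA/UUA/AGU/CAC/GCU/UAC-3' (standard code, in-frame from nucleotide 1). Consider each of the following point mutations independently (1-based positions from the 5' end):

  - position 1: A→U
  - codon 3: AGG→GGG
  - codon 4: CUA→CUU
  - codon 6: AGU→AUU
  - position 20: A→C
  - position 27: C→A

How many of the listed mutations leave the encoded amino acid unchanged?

1

Codon 1: AUG (Met) → UUG (Leu) — missense.
Codon 3: AGG (Arg) → GGG (Gly) — missense.
Codon 4: CUA (Leu) → CUU (Leu) — synonymous.
Codon 6: AGU (Ser) → AUU (Ile) — missense.
Codon 7: CAC (His) → CCC (Pro) — missense.
Codon 9: UAC (Tyr) → UAA (Stop) — nonsense.
Synonymous: 1 of 6.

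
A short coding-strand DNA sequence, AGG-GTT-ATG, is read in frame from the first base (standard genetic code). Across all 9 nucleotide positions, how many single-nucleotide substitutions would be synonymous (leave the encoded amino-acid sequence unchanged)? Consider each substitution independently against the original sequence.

5

Codon 1 (AGG, Arg): 2 synonymous substitutions.
Codon 2 (GTT, Val): 3 synonymous substitutions.
Codon 3 (ATG, Met): 0 synonymous substitutions.
Total: 2 + 3 + 0 = 5.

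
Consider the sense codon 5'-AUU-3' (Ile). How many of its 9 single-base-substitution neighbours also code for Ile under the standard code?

Position 1: none → 0 synonymous.
Position 2: none → 0 synonymous.
Position 3: AUC, AUA → 2 synonymous.
Total: 0 + 0 + 2 = 2.

2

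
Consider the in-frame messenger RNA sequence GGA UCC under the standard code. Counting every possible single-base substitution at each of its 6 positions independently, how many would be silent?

Codon 1 (GGA, Gly): 3 synonymous substitutions.
Codon 2 (UCC, Ser): 3 synonymous substitutions.
Total: 3 + 3 = 6.

6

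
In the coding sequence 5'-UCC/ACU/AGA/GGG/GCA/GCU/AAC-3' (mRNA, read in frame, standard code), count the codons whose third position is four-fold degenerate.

5

Codon 1 UCC (Ser): third position 4-fold.
Codon 2 ACU (Thr): third position 4-fold.
Codon 3 AGA (Arg): third position 2-fold.
Codon 4 GGG (Gly): third position 4-fold.
Codon 5 GCA (Ala): third position 4-fold.
Codon 6 GCU (Ala): third position 4-fold.
Codon 7 AAC (Asn): third position 2-fold.
Four-fold degenerate third positions: 5.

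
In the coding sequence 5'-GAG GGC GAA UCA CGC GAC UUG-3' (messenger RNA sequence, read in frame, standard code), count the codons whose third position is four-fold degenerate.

Codon 1 GAG (Glu): third position 2-fold.
Codon 2 GGC (Gly): third position 4-fold.
Codon 3 GAA (Glu): third position 2-fold.
Codon 4 UCA (Ser): third position 4-fold.
Codon 5 CGC (Arg): third position 4-fold.
Codon 6 GAC (Asp): third position 2-fold.
Codon 7 UUG (Leu): third position 2-fold.
Four-fold degenerate third positions: 3.

3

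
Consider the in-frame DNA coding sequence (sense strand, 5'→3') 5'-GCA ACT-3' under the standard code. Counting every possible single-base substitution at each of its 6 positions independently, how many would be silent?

6

Codon 1 (GCA, Ala): 3 synonymous substitutions.
Codon 2 (ACT, Thr): 3 synonymous substitutions.
Total: 3 + 3 = 6.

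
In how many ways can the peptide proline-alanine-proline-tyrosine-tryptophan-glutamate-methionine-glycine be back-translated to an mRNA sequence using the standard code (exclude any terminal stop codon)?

Pro: 4 codons.
Ala: 4 codons.
Pro: 4 codons.
Tyr: 2 codons.
Trp: 1 codon.
Glu: 2 codons.
Met: 1 codon.
Gly: 4 codons.
4 × 4 × 4 × 2 × 1 × 2 × 1 × 4 = 1024.

1024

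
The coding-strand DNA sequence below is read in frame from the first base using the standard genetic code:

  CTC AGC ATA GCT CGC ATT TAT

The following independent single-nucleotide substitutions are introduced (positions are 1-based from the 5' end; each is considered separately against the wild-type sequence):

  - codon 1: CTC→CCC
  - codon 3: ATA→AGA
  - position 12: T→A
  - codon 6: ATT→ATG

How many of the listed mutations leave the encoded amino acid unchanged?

Codon 1: CTC (Leu) → CCC (Pro) — missense.
Codon 3: ATA (Ile) → AGA (Arg) — missense.
Codon 4: GCT (Ala) → GCA (Ala) — synonymous.
Codon 6: ATT (Ile) → ATG (Met) — missense.
Synonymous: 1 of 4.

1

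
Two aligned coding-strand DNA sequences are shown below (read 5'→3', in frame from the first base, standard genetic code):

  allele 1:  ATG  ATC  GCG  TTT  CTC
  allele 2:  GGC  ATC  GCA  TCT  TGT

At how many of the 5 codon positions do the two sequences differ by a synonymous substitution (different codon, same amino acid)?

Codon 1: ATG Met / GGC Gly — nonsynonymous.
Codon 2: ATC Ile / ATC Ile — identical.
Codon 3: GCG Ala / GCA Ala — synonymous.
Codon 4: TTT Phe / TCT Ser — nonsynonymous.
Codon 5: CTC Leu / TGT Cys — nonsynonymous.
Synonymous differences: 1.

1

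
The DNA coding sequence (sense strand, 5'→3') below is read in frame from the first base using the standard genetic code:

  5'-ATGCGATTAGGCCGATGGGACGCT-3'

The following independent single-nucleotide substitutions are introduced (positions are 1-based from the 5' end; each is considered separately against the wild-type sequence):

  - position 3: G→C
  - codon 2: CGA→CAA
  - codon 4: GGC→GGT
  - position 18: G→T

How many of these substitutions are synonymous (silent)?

1

Codon 1: ATG (Met) → ATC (Ile) — missense.
Codon 2: CGA (Arg) → CAA (Gln) — missense.
Codon 4: GGC (Gly) → GGT (Gly) — synonymous.
Codon 6: TGG (Trp) → TGT (Cys) — missense.
Synonymous: 1 of 4.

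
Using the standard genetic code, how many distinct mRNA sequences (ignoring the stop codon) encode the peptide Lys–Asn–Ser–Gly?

Lys: 2 codons.
Asn: 2 codons.
Ser: 6 codons.
Gly: 4 codons.
2 × 2 × 6 × 4 = 96.

96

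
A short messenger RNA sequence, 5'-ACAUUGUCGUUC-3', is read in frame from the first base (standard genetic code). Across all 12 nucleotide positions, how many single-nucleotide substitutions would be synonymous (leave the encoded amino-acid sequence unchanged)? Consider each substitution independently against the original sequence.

Codon 1 (ACA, Thr): 3 synonymous substitutions.
Codon 2 (UUG, Leu): 2 synonymous substitutions.
Codon 3 (UCG, Ser): 3 synonymous substitutions.
Codon 4 (UUC, Phe): 1 synonymous substitution.
Total: 3 + 2 + 3 + 1 = 9.

9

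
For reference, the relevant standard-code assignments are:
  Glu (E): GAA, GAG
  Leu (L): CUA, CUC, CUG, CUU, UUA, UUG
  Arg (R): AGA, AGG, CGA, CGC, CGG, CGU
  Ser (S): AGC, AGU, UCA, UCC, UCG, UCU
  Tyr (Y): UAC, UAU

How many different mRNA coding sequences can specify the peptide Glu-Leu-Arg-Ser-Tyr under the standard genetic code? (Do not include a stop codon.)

Glu: 2 codons.
Leu: 6 codons.
Arg: 6 codons.
Ser: 6 codons.
Tyr: 2 codons.
2 × 6 × 6 × 6 × 2 = 864.

864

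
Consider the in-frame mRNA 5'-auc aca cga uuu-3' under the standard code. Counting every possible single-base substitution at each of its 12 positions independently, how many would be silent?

Codon 1 (AUC, Ile): 2 synonymous substitutions.
Codon 2 (ACA, Thr): 3 synonymous substitutions.
Codon 3 (CGA, Arg): 4 synonymous substitutions.
Codon 4 (UUU, Phe): 1 synonymous substitution.
Total: 2 + 3 + 4 + 1 = 10.

10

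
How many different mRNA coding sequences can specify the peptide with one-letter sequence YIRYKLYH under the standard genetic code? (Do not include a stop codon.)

3456

Tyr: 2 codons.
Ile: 3 codons.
Arg: 6 codons.
Tyr: 2 codons.
Lys: 2 codons.
Leu: 6 codons.
Tyr: 2 codons.
His: 2 codons.
2 × 3 × 6 × 2 × 2 × 6 × 2 × 2 = 3456.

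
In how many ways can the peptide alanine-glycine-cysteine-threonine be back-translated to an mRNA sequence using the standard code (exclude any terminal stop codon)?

128

Ala: 4 codons.
Gly: 4 codons.
Cys: 2 codons.
Thr: 4 codons.
4 × 4 × 2 × 4 = 128.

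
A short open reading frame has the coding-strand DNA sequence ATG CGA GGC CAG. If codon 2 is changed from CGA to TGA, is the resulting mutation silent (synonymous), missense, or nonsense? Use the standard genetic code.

Position 4 falls in codon 2: CGA → Arg.
After the substitution the codon is TGA → Stop.
The new codon is a stop codon, so this is a nonsense mutation.

nonsense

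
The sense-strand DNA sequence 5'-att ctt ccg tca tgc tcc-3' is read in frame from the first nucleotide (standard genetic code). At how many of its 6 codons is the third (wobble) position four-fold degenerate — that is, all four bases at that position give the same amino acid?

Codon 1 ATT (Ile): third position 3-fold.
Codon 2 CTT (Leu): third position 4-fold.
Codon 3 CCG (Pro): third position 4-fold.
Codon 4 TCA (Ser): third position 4-fold.
Codon 5 TGC (Cys): third position 2-fold.
Codon 6 TCC (Ser): third position 4-fold.
Four-fold degenerate third positions: 4.

4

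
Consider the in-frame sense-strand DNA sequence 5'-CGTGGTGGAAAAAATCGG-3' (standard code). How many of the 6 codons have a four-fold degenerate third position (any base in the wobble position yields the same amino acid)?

4

Codon 1 CGT (Arg): third position 4-fold.
Codon 2 GGT (Gly): third position 4-fold.
Codon 3 GGA (Gly): third position 4-fold.
Codon 4 AAA (Lys): third position 2-fold.
Codon 5 AAT (Asn): third position 2-fold.
Codon 6 CGG (Arg): third position 4-fold.
Four-fold degenerate third positions: 4.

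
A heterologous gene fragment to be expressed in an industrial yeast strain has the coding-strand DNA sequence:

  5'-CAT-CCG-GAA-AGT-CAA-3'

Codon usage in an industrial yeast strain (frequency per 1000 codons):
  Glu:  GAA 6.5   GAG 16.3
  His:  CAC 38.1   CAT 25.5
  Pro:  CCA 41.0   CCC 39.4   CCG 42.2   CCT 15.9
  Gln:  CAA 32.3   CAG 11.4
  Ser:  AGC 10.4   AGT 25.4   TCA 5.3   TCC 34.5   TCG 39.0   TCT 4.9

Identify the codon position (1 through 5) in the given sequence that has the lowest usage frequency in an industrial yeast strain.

3

Codon 1 CAT (His): 25.5 per 1000.
Codon 2 CCG (Pro): 42.2 per 1000.
Codon 3 GAA (Glu): 6.5 per 1000.
Codon 4 AGT (Ser): 25.4 per 1000.
Codon 5 CAA (Gln): 32.3 per 1000.
Lowest frequency is 6.5 at codon 3.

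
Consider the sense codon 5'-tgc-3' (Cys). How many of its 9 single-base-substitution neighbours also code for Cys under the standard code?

Position 1: none → 0 synonymous.
Position 2: none → 0 synonymous.
Position 3: TGT → 1 synonymous.
Total: 0 + 0 + 1 = 1.

1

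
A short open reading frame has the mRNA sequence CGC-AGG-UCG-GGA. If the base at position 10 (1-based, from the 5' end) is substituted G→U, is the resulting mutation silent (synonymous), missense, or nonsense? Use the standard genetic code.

nonsense

Position 10 falls in codon 4: GGA → Gly.
After the substitution the codon is UGA → Stop.
The new codon is a stop codon, so this is a nonsense mutation.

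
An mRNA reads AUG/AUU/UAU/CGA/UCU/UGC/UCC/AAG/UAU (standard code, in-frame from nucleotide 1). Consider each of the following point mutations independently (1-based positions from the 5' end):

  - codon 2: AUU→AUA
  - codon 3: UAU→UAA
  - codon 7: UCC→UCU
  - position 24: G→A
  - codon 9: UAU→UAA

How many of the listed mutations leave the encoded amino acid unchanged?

3

Codon 2: AUU (Ile) → AUA (Ile) — synonymous.
Codon 3: UAU (Tyr) → UAA (Stop) — nonsense.
Codon 7: UCC (Ser) → UCU (Ser) — synonymous.
Codon 8: AAG (Lys) → AAA (Lys) — synonymous.
Codon 9: UAU (Tyr) → UAA (Stop) — nonsense.
Synonymous: 3 of 5.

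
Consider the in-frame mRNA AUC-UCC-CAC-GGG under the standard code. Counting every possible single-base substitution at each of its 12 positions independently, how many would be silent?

Codon 1 (AUC, Ile): 2 synonymous substitutions.
Codon 2 (UCC, Ser): 3 synonymous substitutions.
Codon 3 (CAC, His): 1 synonymous substitution.
Codon 4 (GGG, Gly): 3 synonymous substitutions.
Total: 2 + 3 + 1 + 3 = 9.

9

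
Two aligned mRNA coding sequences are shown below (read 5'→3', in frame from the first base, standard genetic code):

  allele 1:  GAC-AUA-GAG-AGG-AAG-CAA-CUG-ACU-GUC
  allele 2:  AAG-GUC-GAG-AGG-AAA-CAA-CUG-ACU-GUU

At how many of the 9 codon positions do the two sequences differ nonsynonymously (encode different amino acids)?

2

Codon 1: GAC Asp / AAG Lys — nonsynonymous.
Codon 2: AUA Ile / GUC Val — nonsynonymous.
Codon 3: GAG Glu / GAG Glu — identical.
Codon 4: AGG Arg / AGG Arg — identical.
Codon 5: AAG Lys / AAA Lys — synonymous.
Codon 6: CAA Gln / CAA Gln — identical.
Codon 7: CUG Leu / CUG Leu — identical.
Codon 8: ACU Thr / ACU Thr — identical.
Codon 9: GUC Val / GUU Val — synonymous.
Nonsynonymous differences: 2.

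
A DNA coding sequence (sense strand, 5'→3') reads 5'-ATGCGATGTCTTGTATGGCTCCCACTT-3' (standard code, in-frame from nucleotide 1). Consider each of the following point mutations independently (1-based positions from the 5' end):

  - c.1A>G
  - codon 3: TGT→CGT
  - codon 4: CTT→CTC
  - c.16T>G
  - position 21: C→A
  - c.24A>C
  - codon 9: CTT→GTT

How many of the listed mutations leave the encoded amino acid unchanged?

Codon 1: ATG (Met) → GTG (Val) — missense.
Codon 3: TGT (Cys) → CGT (Arg) — missense.
Codon 4: CTT (Leu) → CTC (Leu) — synonymous.
Codon 6: TGG (Trp) → GGG (Gly) — missense.
Codon 7: CTC (Leu) → CTA (Leu) — synonymous.
Codon 8: CCA (Pro) → CCC (Pro) — synonymous.
Codon 9: CTT (Leu) → GTT (Val) — missense.
Synonymous: 3 of 7.

3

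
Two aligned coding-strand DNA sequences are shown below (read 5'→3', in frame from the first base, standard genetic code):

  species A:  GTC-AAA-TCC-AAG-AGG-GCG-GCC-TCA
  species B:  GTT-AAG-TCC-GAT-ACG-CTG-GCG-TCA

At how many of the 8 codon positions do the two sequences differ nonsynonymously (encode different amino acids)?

3

Codon 1: GTC Val / GTT Val — synonymous.
Codon 2: AAA Lys / AAG Lys — synonymous.
Codon 3: TCC Ser / TCC Ser — identical.
Codon 4: AAG Lys / GAT Asp — nonsynonymous.
Codon 5: AGG Arg / ACG Thr — nonsynonymous.
Codon 6: GCG Ala / CTG Leu — nonsynonymous.
Codon 7: GCC Ala / GCG Ala — synonymous.
Codon 8: TCA Ser / TCA Ser — identical.
Nonsynonymous differences: 3.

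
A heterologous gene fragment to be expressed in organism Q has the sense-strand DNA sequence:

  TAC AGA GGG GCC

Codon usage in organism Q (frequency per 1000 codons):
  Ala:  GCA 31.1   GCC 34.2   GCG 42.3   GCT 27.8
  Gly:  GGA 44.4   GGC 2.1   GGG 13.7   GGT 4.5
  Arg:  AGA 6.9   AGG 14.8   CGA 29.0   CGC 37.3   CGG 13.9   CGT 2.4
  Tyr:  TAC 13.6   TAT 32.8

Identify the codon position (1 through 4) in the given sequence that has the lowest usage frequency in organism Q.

2

Codon 1 TAC (Tyr): 13.6 per 1000.
Codon 2 AGA (Arg): 6.9 per 1000.
Codon 3 GGG (Gly): 13.7 per 1000.
Codon 4 GCC (Ala): 34.2 per 1000.
Lowest frequency is 6.9 at codon 2.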